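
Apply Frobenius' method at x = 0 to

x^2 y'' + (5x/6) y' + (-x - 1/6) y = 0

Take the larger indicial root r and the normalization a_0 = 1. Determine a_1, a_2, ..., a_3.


Write in Frobenius form y'' + (p(x)/x) y' + (q(x)/x^2) y = 0:
  p(x) = 5/6,  q(x) = -x - 1/6.
Indicial equation: r(r-1) + (5/6) r + (-1/6) = 0 -> roots r_1 = 1/2, r_2 = -1/3.
Take r = r_1 = 1/2. Let y(x) = x^r sum_{n>=0} a_n x^n with a_0 = 1.
Substitute y = x^r sum a_n x^n and match x^{r+n}. The recurrence is
  D(n) a_n - 1 a_{n-1} = 0,  where D(n) = (r+n)(r+n-1) + (5/6)(r+n) + (-1/6).
  a_n = 1 / D(n) * a_{n-1}.
Since the indicial polynomial factors as (r - r_1)(r - r_2), D(n) = (r_1 + n - r_1)(r_1 + n - r_2) = n(n + 5/6).
Evaluating step by step (a_0 = 1):
  n = 1: D(1) = 1(1 + 5/6) = 11/6; numerator = 1(1) = 1; a_1 = (1)/(11/6) = 6/11
  n = 2: D(2) = 2(2 + 5/6) = 17/3; numerator = 1(6/11) = 6/11; a_2 = (6/11)/(17/3) = 18/187
  n = 3: D(3) = 3(3 + 5/6) = 23/2; numerator = 1(18/187) = 18/187; a_3 = (18/187)/(23/2) = 36/4301

r = 1/2; a_0 = 1; a_1 = 6/11; a_2 = 18/187; a_3 = 36/4301


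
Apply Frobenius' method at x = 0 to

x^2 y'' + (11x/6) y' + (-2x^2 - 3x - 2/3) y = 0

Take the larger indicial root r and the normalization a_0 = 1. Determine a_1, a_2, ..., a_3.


Write in Frobenius form y'' + (p(x)/x) y' + (q(x)/x^2) y = 0:
  p(x) = 11/6,  q(x) = -2x^2 - 3x - 2/3.
Indicial equation: r(r-1) + (11/6) r + (-2/3) = 0 -> roots r_1 = 1/2, r_2 = -4/3.
Take r = r_1 = 1/2. Let y(x) = x^r sum_{n>=0} a_n x^n with a_0 = 1.
Substitute y = x^r sum a_n x^n and match x^{r+n}. The recurrence is
  D(n) a_n - 3 a_{n-1} - 2 a_{n-2} = 0,  where D(n) = (r+n)(r+n-1) + (11/6)(r+n) + (-2/3).
  a_n = [3 a_{n-1} + 2 a_{n-2}] / D(n).
Since the indicial polynomial factors as (r - r_1)(r - r_2), D(n) = (r_1 + n - r_1)(r_1 + n - r_2) = n(n + 11/6).
Evaluating step by step (a_0 = 1):
  n = 1: D(1) = 1(1 + 11/6) = 17/6; numerator = 3(1) = 3; a_1 = (3)/(17/6) = 18/17
  n = 2: D(2) = 2(2 + 11/6) = 23/3; numerator = 3(18/17) + 2(1) = 88/17; a_2 = (88/17)/(23/3) = 264/391
  n = 3: D(3) = 3(3 + 11/6) = 29/2; numerator = 3(264/391) + 2(18/17) = 1620/391; a_3 = (1620/391)/(29/2) = 3240/11339

r = 1/2; a_0 = 1; a_1 = 18/17; a_2 = 264/391; a_3 = 3240/11339


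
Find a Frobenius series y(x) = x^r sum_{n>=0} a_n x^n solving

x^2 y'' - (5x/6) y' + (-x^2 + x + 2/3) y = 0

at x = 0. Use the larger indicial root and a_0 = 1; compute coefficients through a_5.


Write in Frobenius form y'' + (p(x)/x) y' + (q(x)/x^2) y = 0:
  p(x) = -5/6,  q(x) = -x^2 + x + 2/3.
Indicial equation: r(r-1) + (-5/6) r + (2/3) = 0 -> roots r_1 = 4/3, r_2 = 1/2.
Take r = r_1 = 4/3. Let y(x) = x^r sum_{n>=0} a_n x^n with a_0 = 1.
Substitute y = x^r sum a_n x^n and match x^{r+n}. The recurrence is
  D(n) a_n + 1 a_{n-1} - 1 a_{n-2} = 0,  where D(n) = (r+n)(r+n-1) + (-5/6)(r+n) + (2/3).
  a_n = [-1 a_{n-1} + 1 a_{n-2}] / D(n).
Since the indicial polynomial factors as (r - r_1)(r - r_2), D(n) = (r_1 + n - r_1)(r_1 + n - r_2) = n(n + 5/6).
Evaluating step by step (a_0 = 1):
  n = 1: D(1) = 1(1 + 5/6) = 11/6; numerator = -1(1) = -1; a_1 = (-1)/(11/6) = -6/11
  n = 2: D(2) = 2(2 + 5/6) = 17/3; numerator = -1(-6/11) + 1(1) = 17/11; a_2 = (17/11)/(17/3) = 3/11
  n = 3: D(3) = 3(3 + 5/6) = 23/2; numerator = -1(3/11) + 1(-6/11) = -9/11; a_3 = (-9/11)/(23/2) = -18/253
  n = 4: D(4) = 4(4 + 5/6) = 58/3; numerator = -1(-18/253) + 1(3/11) = 87/253; a_4 = (87/253)/(58/3) = 9/506
  n = 5: D(5) = 5(5 + 5/6) = 175/6; numerator = -1(9/506) + 1(-18/253) = -45/506; a_5 = (-45/506)/(175/6) = -27/8855

r = 4/3; a_0 = 1; a_1 = -6/11; a_2 = 3/11; a_3 = -18/253; a_4 = 9/506; a_5 = -27/8855


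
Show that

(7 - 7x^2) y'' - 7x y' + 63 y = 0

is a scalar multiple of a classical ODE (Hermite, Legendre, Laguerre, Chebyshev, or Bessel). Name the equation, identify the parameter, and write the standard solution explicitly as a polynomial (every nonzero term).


All three coefficients share the factor 7; dividing through by 7 gives  (1 - x^2) y'' - x y' + 9 y = 0.
This matches the Chebyshev equation (1 - x^2) y'' - x y' + n^2 y = 0 (note the -x y' term, not -2x y') with n^2 = 9, so n = 3; the polynomial solution is T_3(x).
With y = sum_k a_k x^k, matching x^k gives (k+2)(k+1) a_{k+2} = (k^2 - n^2) a_k = (k - 3)(k + 3) a_k. The right side vanishes at k = 3, so the series with the parity of 3 terminates at degree 3.
Standard normalization: leading coefficient of T_n is 2^(n-1), so a_3 = 2^2 = 4. Work downward with a_k = (k+1)(k+2) a_{k+2} / ((k - 3)(k + 3)):
  a_1 = (2)(3)(4) / ((1 - 3)(1 + 3)) = 24/(-8) = -3
Hence T_3(x) = 4 x^3 - 3 x.

T_3(x); series = 4 x^3 - 3 x


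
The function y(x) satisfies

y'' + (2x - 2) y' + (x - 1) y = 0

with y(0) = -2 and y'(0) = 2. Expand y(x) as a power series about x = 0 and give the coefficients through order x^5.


Ansatz: y(x) = sum_{n>=0} a_n x^n, so y'(x) = sum_{n>=1} n a_n x^(n-1) and y''(x) = sum_{n>=2} n(n-1) a_n x^(n-2).
Substitute into P(x) y'' + Q(x) y' + R(x) y = 0 with P(x) = 1, Q(x) = 2x - 2, R(x) = x - 1, and match powers of x.
Initial conditions: a_0 = -2, a_1 = 2.
Setting the coefficient of each power of x to zero and solving order by order (substituting the coefficients already found):
  x^0: 2 a_2 - 2 a_1 - a_0 = 0  ->  2 a_2 = 2 a_1 + a_0 = 2  ->  a_2 = 1
  x^1: 6 a_3 - 4 a_2 + a_1 + a_0 = 0  ->  6 a_3 = 4 a_2 - a_1 - a_0 = 4  ->  a_3 = 2/3
  x^2: 12 a_4 - 6 a_3 + 3 a_2 + a_1 = 0  ->  12 a_4 = 6 a_3 - 3 a_2 - a_1 = -1  ->  a_4 = -1/12
  x^3: 20 a_5 - 8 a_4 + 5 a_3 + a_2 = 0  ->  20 a_5 = 8 a_4 - 5 a_3 - a_2 = -5  ->  a_5 = -1/4
Truncated series: y(x) = -2 + 2 x + x^2 + (2/3) x^3 - (1/12) x^4 - (1/4) x^5 + O(x^6).

a_0 = -2; a_1 = 2; a_2 = 1; a_3 = 2/3; a_4 = -1/12; a_5 = -1/4


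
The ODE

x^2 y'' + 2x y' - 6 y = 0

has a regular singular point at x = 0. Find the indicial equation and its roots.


Divide by x^2 to reach normal form y'' + P_1(x) y' + P_2(x) y = 0 with P_1(x) = 2/x and P_2(x) = -6/x^2.
x = 0 is a singular point because the y'-coefficient 2/x has a pole at x = 0 and the y-coefficient -6/x^2 has a pole at x = 0.
It is a regular singular point because x P_1(x) = p(x) = 2 and x^2 P_2(x) = q(x) = -6 are polynomials, hence analytic at x = 0.
p(0) = 2,  q(0) = -6.
Indicial equation: r(r-1) + p(0) r + q(0) = 0, i.e. r^2 + (p(0) - 1) r + q(0) = 0, i.e. r^2 + 1 r - 6 = 0.
Discriminant: (1)^2 - 4(-6) = 25, so r = (-1 ± 5)/2.
Solving: r_1 = 2, r_2 = -3.

indicial: r^2 + 1 r - 6 = 0; roots r_1 = 2, r_2 = -3


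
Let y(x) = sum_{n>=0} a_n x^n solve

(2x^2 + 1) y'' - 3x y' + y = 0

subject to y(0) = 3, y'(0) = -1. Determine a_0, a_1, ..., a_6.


Ansatz: y(x) = sum_{n>=0} a_n x^n, so y'(x) = sum_{n>=1} n a_n x^(n-1) and y''(x) = sum_{n>=2} n(n-1) a_n x^(n-2).
Substitute into P(x) y'' + Q(x) y' + R(x) y = 0 with P(x) = 2x^2 + 1, Q(x) = -3x, R(x) = 1, and match powers of x.
Initial conditions: a_0 = 3, a_1 = -1.
Setting the coefficient of each power of x to zero and solving order by order (substituting the coefficients already found):
  x^0: 2 a_2 + a_0 = 0  ->  2 a_2 = -a_0 = -3  ->  a_2 = -3/2
  x^1: 6 a_3 - 2 a_1 = 0  ->  6 a_3 = 2 a_1 = -2  ->  a_3 = -1/3
  x^2: 12 a_4 - a_2 = 0  ->  12 a_4 = a_2 = -3/2  ->  a_4 = -1/8
  x^3: 20 a_5 + 4 a_3 = 0  ->  20 a_5 = -4 a_3 = 4/3  ->  a_5 = 1/15
  x^4: 30 a_6 + 13 a_4 = 0  ->  30 a_6 = -13 a_4 = 13/8  ->  a_6 = 13/240
Truncated series: y(x) = 3 - x - (3/2) x^2 - (1/3) x^3 - (1/8) x^4 + (1/15) x^5 + (13/240) x^6 + O(x^7).

a_0 = 3; a_1 = -1; a_2 = -3/2; a_3 = -1/3; a_4 = -1/8; a_5 = 1/15; a_6 = 13/240


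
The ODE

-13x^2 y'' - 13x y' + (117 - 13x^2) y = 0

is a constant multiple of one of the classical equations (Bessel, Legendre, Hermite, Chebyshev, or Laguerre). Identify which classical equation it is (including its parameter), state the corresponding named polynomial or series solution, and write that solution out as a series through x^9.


All three coefficients share the factor -13; dividing through by -13 gives  x^2 y'' + x y' + (x^2 - 9) y = 0.
This matches the Bessel equation x^2 y'' + x y' + (x^2 - nu^2) y = 0 with nu^2 = 9, so nu = 3; the solution bounded at x = 0 is J_3(x).
Frobenius at x = 0: indicial roots ±nu; for r = nu the recurrence k(k + 2nu) c_k = -c_{k-2} gives the standard series J_nu(x) = sum_{k>=0} (-1)^k / (k! (k+nu)!) (x/2)^(2k+nu). Evaluate the first 4 terms:
  k = 0: (-1)^0 / (0! * 3! * 2^3) x^3 = 1/(1*6*8) x^3 = (1/48) x^3
  k = 1: (-1)^1 / (1! * 4! * 2^5) x^5 = -1/(1*24*32) x^5 = (-1/768) x^5
  k = 2: (-1)^2 / (2! * 5! * 2^7) x^7 = 1/(2*120*128) x^7 = (1/30720) x^7
  k = 3: (-1)^3 / (3! * 6! * 2^9) x^9 = -1/(6*720*512) x^9 = (-1/2211840) x^9
Hence J_3(x) = -x^9/2211840 + x^7/30720 - x^5/768 + x^3/48 + ....

J_3(x); series = -x^9/2211840 + x^7/30720 - x^5/768 + x^3/48


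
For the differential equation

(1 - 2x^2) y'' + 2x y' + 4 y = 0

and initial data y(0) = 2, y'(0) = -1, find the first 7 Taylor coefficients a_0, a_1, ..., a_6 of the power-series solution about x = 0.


Ansatz: y(x) = sum_{n>=0} a_n x^n, so y'(x) = sum_{n>=1} n a_n x^(n-1) and y''(x) = sum_{n>=2} n(n-1) a_n x^(n-2).
Substitute into P(x) y'' + Q(x) y' + R(x) y = 0 with P(x) = 1 - 2x^2, Q(x) = 2x, R(x) = 4, and match powers of x.
Initial conditions: a_0 = 2, a_1 = -1.
Setting the coefficient of each power of x to zero and solving order by order (substituting the coefficients already found):
  x^0: 2 a_2 + 4 a_0 = 0  ->  2 a_2 = -4 a_0 = -8  ->  a_2 = -4
  x^1: 6 a_3 + 6 a_1 = 0  ->  6 a_3 = -6 a_1 = 6  ->  a_3 = 1
  x^2: 12 a_4 + 4 a_2 = 0  ->  12 a_4 = -4 a_2 = 16  ->  a_4 = 4/3
  x^3: 20 a_5 - 2 a_3 = 0  ->  20 a_5 = 2 a_3 = 2  ->  a_5 = 1/10
  x^4: 30 a_6 - 12 a_4 = 0  ->  30 a_6 = 12 a_4 = 16  ->  a_6 = 8/15
Truncated series: y(x) = 2 - x - 4 x^2 + x^3 + (4/3) x^4 + (1/10) x^5 + (8/15) x^6 + O(x^7).

a_0 = 2; a_1 = -1; a_2 = -4; a_3 = 1; a_4 = 4/3; a_5 = 1/10; a_6 = 8/15


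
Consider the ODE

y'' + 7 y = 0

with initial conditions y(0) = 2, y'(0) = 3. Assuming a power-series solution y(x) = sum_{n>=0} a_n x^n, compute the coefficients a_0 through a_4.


Ansatz: y(x) = sum_{n>=0} a_n x^n, so y'(x) = sum_{n>=1} n a_n x^(n-1) and y''(x) = sum_{n>=2} n(n-1) a_n x^(n-2).
Substitute into P(x) y'' + Q(x) y' + R(x) y = 0 with P(x) = 1, Q(x) = 0, R(x) = 7, and match powers of x.
Initial conditions: a_0 = 2, a_1 = 3.
Setting the coefficient of each power of x to zero and solving order by order (substituting the coefficients already found):
  x^0: 2 a_2 + 7 a_0 = 0  ->  2 a_2 = -7 a_0 = -14  ->  a_2 = -7
  x^1: 6 a_3 + 7 a_1 = 0  ->  6 a_3 = -7 a_1 = -21  ->  a_3 = -7/2
  x^2: 12 a_4 + 7 a_2 = 0  ->  12 a_4 = -7 a_2 = 49  ->  a_4 = 49/12
Truncated series: y(x) = 2 + 3 x - 7 x^2 - (7/2) x^3 + (49/12) x^4 + O(x^5).

a_0 = 2; a_1 = 3; a_2 = -7; a_3 = -7/2; a_4 = 49/12


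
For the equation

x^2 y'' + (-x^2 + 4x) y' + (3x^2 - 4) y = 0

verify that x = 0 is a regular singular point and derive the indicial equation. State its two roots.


Divide by x^2 to reach normal form y'' + P_1(x) y' + P_2(x) y = 0 with P_1(x) = -1 + 4/x and P_2(x) = 3 - 4/x^2.
x = 0 is a singular point because the y'-coefficient -1 + 4/x has a pole at x = 0 and the y-coefficient 3 - 4/x^2 has a pole at x = 0.
It is a regular singular point because x P_1(x) = p(x) = 4 - x and x^2 P_2(x) = q(x) = 3x^2 - 4 are polynomials, hence analytic at x = 0.
p(0) = 4,  q(0) = -4.
Indicial equation: r(r-1) + p(0) r + q(0) = 0, i.e. r^2 + (p(0) - 1) r + q(0) = 0, i.e. r^2 + 3 r - 4 = 0.
Discriminant: (3)^2 - 4(-4) = 25, so r = (-3 ± 5)/2.
Solving: r_1 = 1, r_2 = -4.

indicial: r^2 + 3 r - 4 = 0; roots r_1 = 1, r_2 = -4


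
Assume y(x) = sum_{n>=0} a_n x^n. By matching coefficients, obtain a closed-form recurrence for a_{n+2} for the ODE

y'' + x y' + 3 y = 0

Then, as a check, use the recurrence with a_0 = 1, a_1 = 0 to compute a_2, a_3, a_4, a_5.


Substitute y = sum_n a_n x^n.
y''(x) has coefficient (n+2)(n+1) a_{n+2} at x^n;
x y'(x) has coefficient n a_n at x^n (shift);
3 y(x) has coefficient 3 a_n at x^n.
Matching x^n: (n+2)(n+1) a_{n+2} + (n + 3) a_n = 0.
Thus a_{n+2} = (-n - 3) / ((n+1)(n+2)) * a_n.

Check with a_0 = 1, a_1 = 0 (apply the recurrence for n = 0, 1, 2, 3): a_0 = 1, a_1 = 0, a_2 = -3/2, a_3 = 0, a_4 = 5/8, a_5 = 0.

a_(n+2) = (-n - 3) / ((n+1)(n+2)) * a_n; check: a_0 = 1, a_1 = 0, a_2 = -3/2, a_3 = 0, a_4 = 5/8, a_5 = 0


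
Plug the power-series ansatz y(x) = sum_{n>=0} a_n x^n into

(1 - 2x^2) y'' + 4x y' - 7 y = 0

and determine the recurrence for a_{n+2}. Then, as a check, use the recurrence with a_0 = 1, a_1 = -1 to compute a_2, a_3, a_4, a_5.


Substitute y = sum_n a_n x^n.
(1 - 2 x^2) y'' contributes (n+2)(n+1) a_{n+2} - 2 n(n-1) a_n at x^n.
4 x y'(x) contributes 4 n a_n at x^n.
-7 y(x) contributes -7 a_n at x^n.
Matching x^n: (n+2)(n+1) a_{n+2} + (-2 n(n-1) + 4 n - 7) a_n = 0.
Thus a_{n+2} = (2 n(n-1) - 4 n + 7) / ((n+1)(n+2)) * a_n.

Check with a_0 = 1, a_1 = -1 (apply the recurrence for n = 0, 1, 2, 3): a_0 = 1, a_1 = -1, a_2 = 7/2, a_3 = -1/2, a_4 = 7/8, a_5 = -7/40.

a_(n+2) = (2 n(n-1) - 4 n + 7) / ((n+1)(n+2)) * a_n; check: a_0 = 1, a_1 = -1, a_2 = 7/2, a_3 = -1/2, a_4 = 7/8, a_5 = -7/40


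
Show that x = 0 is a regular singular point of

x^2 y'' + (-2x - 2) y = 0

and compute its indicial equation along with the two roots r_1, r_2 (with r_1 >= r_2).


Divide by x^2 to reach normal form y'' + P_1(x) y' + P_2(x) y = 0 with P_1(x) = 0 and P_2(x) = -2/x - 2/x^2.
x = 0 is a singular point because the y-coefficient -2/x - 2/x^2 has a pole at x = 0.
It is a regular singular point because x P_1(x) = p(x) = 0 and x^2 P_2(x) = q(x) = -2x - 2 are polynomials, hence analytic at x = 0.
p(0) = 0,  q(0) = -2.
Indicial equation: r(r-1) + p(0) r + q(0) = 0, i.e. r^2 + (p(0) - 1) r + q(0) = 0, i.e. r^2 - 1 r - 2 = 0.
Discriminant: (-1)^2 - 4(-2) = 9, so r = (1 ± 3)/2.
Solving: r_1 = 2, r_2 = -1.

indicial: r^2 - 1 r - 2 = 0; roots r_1 = 2, r_2 = -1


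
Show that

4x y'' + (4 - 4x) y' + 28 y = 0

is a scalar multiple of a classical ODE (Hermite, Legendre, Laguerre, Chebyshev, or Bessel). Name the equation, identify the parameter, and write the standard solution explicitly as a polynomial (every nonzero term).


All three coefficients share the factor 4; dividing through by 4 gives  x y'' + (1 - x) y' + 7 y = 0.
This matches the Laguerre equation x y'' + (1 - x) y' + n y = 0 with n = 7; the polynomial solution is L_7(x).
With y = sum_k a_k x^k, matching x^k gives (k+1)k a_{k+1} + (k+1) a_{k+1} - k a_k + n a_k = 0, i.e. (k+1)^2 a_{k+1} = (k - n) a_k = (k - 7) a_k. The right side vanishes at k = 7, so the series terminates at degree 7.
Standard normalization L_n(0) = 1 gives a_0 = 1. Work upward with a_{k+1} = (k - 7) a_k / (k+1)^2:
  a_1 = (0 - 7)(1) / 1^2 = -7/1 = -7
  a_2 = (1 - 7)(-7) / 2^2 = 42/4 = 21/2
  a_3 = (2 - 7)(21/2) / 3^2 = (-105/2)/9 = -35/6
  a_4 = (3 - 7)(-35/6) / 4^2 = (70/3)/16 = 35/24
  a_5 = (4 - 7)(35/24) / 5^2 = (-35/8)/25 = -7/40
  a_6 = (5 - 7)(-7/40) / 6^2 = (7/20)/36 = 7/720
  a_7 = (6 - 7)(7/720) / 7^2 = (-7/720)/49 = -1/5040
Hence L_7(x) = -x^7/5040 + 7 x^6/720 - 7 x^5/40 + 35 x^4/24 - 35 x^3/6 + 21 x^2/2 - 7 x + 1.

L_7(x); series = -x^7/5040 + 7 x^6/720 - 7 x^5/40 + 35 x^4/24 - 35 x^3/6 + 21 x^2/2 - 7 x + 1


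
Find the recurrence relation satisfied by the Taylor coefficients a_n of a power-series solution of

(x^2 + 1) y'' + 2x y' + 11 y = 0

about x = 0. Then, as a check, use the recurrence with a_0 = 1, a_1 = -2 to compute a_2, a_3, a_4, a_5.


Substitute y = sum_n a_n x^n.
(1 + 1 x^2) y'' contributes (n+2)(n+1) a_{n+2} + n(n-1) a_n at x^n.
2 x y'(x) contributes 2 n a_n at x^n.
11 y(x) contributes 11 a_n at x^n.
Matching x^n: (n+2)(n+1) a_{n+2} + (n(n-1) + 2 n + 11) a_n = 0.
Thus a_{n+2} = (-n(n-1) - 2 n - 11) / ((n+1)(n+2)) * a_n.

Check with a_0 = 1, a_1 = -2 (apply the recurrence for n = 0, 1, 2, 3): a_0 = 1, a_1 = -2, a_2 = -11/2, a_3 = 13/3, a_4 = 187/24, a_5 = -299/60.

a_(n+2) = (-n(n-1) - 2 n - 11) / ((n+1)(n+2)) * a_n; check: a_0 = 1, a_1 = -2, a_2 = -11/2, a_3 = 13/3, a_4 = 187/24, a_5 = -299/60


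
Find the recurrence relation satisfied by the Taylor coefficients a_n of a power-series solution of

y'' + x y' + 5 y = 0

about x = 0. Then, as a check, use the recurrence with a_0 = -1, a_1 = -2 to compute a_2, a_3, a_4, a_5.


Substitute y = sum_n a_n x^n.
y''(x) has coefficient (n+2)(n+1) a_{n+2} at x^n;
x y'(x) has coefficient n a_n at x^n (shift);
5 y(x) has coefficient 5 a_n at x^n.
Matching x^n: (n+2)(n+1) a_{n+2} + (n + 5) a_n = 0.
Thus a_{n+2} = (-n - 5) / ((n+1)(n+2)) * a_n.

Check with a_0 = -1, a_1 = -2 (apply the recurrence for n = 0, 1, 2, 3): a_0 = -1, a_1 = -2, a_2 = 5/2, a_3 = 2, a_4 = -35/24, a_5 = -4/5.

a_(n+2) = (-n - 5) / ((n+1)(n+2)) * a_n; check: a_0 = -1, a_1 = -2, a_2 = 5/2, a_3 = 2, a_4 = -35/24, a_5 = -4/5


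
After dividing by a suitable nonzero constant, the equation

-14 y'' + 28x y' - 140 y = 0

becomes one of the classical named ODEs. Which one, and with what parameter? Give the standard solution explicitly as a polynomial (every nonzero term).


All three coefficients share the factor -14; dividing through by -14 gives  y'' - 2x y' + 10 y = 0.
This matches the Hermite equation y'' - 2x y' + 2n y = 0 with 2n = 10, so n = 5; the polynomial solution is H_5(x).
With y = sum_k a_k x^k, matching x^k gives (k+2)(k+1) a_{k+2} = 2(k - n) a_k = 2(k - 5) a_k. The right side vanishes at k = 5, so the series with the parity of 5 terminates at degree 5.
Standard normalization: leading coefficient of H_n is 2^n, so a_5 = 2^5 = 32. Work downward with a_k = (k+1)(k+2) a_{k+2} / (2(k - n)):
  a_3 = (4)(5)(32) / (2(3 - 5)) = 640/(-4) = -160
  a_1 = (2)(3)(-160) / (2(1 - 5)) = -960/(-8) = 120
Hence H_5(x) = 32 x^5 - 160 x^3 + 120 x.

H_5(x); series = 32 x^5 - 160 x^3 + 120 x


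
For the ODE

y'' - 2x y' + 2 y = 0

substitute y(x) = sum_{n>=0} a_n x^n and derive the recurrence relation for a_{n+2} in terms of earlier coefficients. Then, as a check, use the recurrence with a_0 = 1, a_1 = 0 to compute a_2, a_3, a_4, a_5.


Substitute y = sum_n a_n x^n.
y''(x) has coefficient (n+2)(n+1) a_{n+2} at x^n;
-2 x y'(x) has coefficient -2 n a_n at x^n (shift);
2 y(x) has coefficient 2 a_n at x^n.
Matching x^n: (n+2)(n+1) a_{n+2} + (-2n + 2) a_n = 0.
Thus a_{n+2} = (2n - 2) / ((n+1)(n+2)) * a_n.

Check with a_0 = 1, a_1 = 0 (apply the recurrence for n = 0, 1, 2, 3): a_0 = 1, a_1 = 0, a_2 = -1, a_3 = 0, a_4 = -1/6, a_5 = 0.

a_(n+2) = (2n - 2) / ((n+1)(n+2)) * a_n; check: a_0 = 1, a_1 = 0, a_2 = -1, a_3 = 0, a_4 = -1/6, a_5 = 0


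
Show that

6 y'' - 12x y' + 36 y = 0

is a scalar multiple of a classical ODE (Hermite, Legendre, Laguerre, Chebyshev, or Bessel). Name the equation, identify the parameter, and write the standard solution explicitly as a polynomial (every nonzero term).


All three coefficients share the factor 6; dividing through by 6 gives  y'' - 2x y' + 6 y = 0.
This matches the Hermite equation y'' - 2x y' + 2n y = 0 with 2n = 6, so n = 3; the polynomial solution is H_3(x).
With y = sum_k a_k x^k, matching x^k gives (k+2)(k+1) a_{k+2} = 2(k - n) a_k = 2(k - 3) a_k. The right side vanishes at k = 3, so the series with the parity of 3 terminates at degree 3.
Standard normalization: leading coefficient of H_n is 2^n, so a_3 = 2^3 = 8. Work downward with a_k = (k+1)(k+2) a_{k+2} / (2(k - n)):
  a_1 = (2)(3)(8) / (2(1 - 3)) = 48/(-4) = -12
Hence H_3(x) = 8 x^3 - 12 x.

H_3(x); series = 8 x^3 - 12 x


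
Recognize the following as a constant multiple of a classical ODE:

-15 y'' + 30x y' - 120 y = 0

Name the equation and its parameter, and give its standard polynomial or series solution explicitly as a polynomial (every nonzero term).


All three coefficients share the factor -15; dividing through by -15 gives  y'' - 2x y' + 8 y = 0.
This matches the Hermite equation y'' - 2x y' + 2n y = 0 with 2n = 8, so n = 4; the polynomial solution is H_4(x).
With y = sum_k a_k x^k, matching x^k gives (k+2)(k+1) a_{k+2} = 2(k - n) a_k = 2(k - 4) a_k. The right side vanishes at k = 4, so the series with the parity of 4 terminates at degree 4.
Standard normalization: leading coefficient of H_n is 2^n, so a_4 = 2^4 = 16. Work downward with a_k = (k+1)(k+2) a_{k+2} / (2(k - n)):
  a_2 = (3)(4)(16) / (2(2 - 4)) = 192/(-4) = -48
  a_0 = (1)(2)(-48) / (2(0 - 4)) = -96/(-8) = 12
Hence H_4(x) = 16 x^4 - 48 x^2 + 12.

H_4(x); series = 16 x^4 - 48 x^2 + 12


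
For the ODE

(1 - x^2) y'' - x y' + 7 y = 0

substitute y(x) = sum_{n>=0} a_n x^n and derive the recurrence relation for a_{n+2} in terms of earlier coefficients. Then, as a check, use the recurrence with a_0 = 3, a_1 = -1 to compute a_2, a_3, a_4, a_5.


Substitute y = sum_n a_n x^n.
(1 - 1 x^2) y'' contributes (n+2)(n+1) a_{n+2} - n(n-1) a_n at x^n.
-x y'(x) contributes -n a_n at x^n.
7 y(x) contributes 7 a_n at x^n.
Matching x^n: (n+2)(n+1) a_{n+2} + (-n(n-1) - n + 7) a_n = 0.
Thus a_{n+2} = (n(n-1) + n - 7) / ((n+1)(n+2)) * a_n.

Check with a_0 = 3, a_1 = -1 (apply the recurrence for n = 0, 1, 2, 3): a_0 = 3, a_1 = -1, a_2 = -21/2, a_3 = 1, a_4 = 21/8, a_5 = 1/10.

a_(n+2) = (n(n-1) + n - 7) / ((n+1)(n+2)) * a_n; check: a_0 = 3, a_1 = -1, a_2 = -21/2, a_3 = 1, a_4 = 21/8, a_5 = 1/10


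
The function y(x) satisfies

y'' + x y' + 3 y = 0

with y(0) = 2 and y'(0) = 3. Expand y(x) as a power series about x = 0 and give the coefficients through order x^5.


Ansatz: y(x) = sum_{n>=0} a_n x^n, so y'(x) = sum_{n>=1} n a_n x^(n-1) and y''(x) = sum_{n>=2} n(n-1) a_n x^(n-2).
Substitute into P(x) y'' + Q(x) y' + R(x) y = 0 with P(x) = 1, Q(x) = x, R(x) = 3, and match powers of x.
Initial conditions: a_0 = 2, a_1 = 3.
Setting the coefficient of each power of x to zero and solving order by order (substituting the coefficients already found):
  x^0: 2 a_2 + 3 a_0 = 0  ->  2 a_2 = -3 a_0 = -6  ->  a_2 = -3
  x^1: 6 a_3 + 4 a_1 = 0  ->  6 a_3 = -4 a_1 = -12  ->  a_3 = -2
  x^2: 12 a_4 + 5 a_2 = 0  ->  12 a_4 = -5 a_2 = 15  ->  a_4 = 5/4
  x^3: 20 a_5 + 6 a_3 = 0  ->  20 a_5 = -6 a_3 = 12  ->  a_5 = 3/5
Truncated series: y(x) = 2 + 3 x - 3 x^2 - 2 x^3 + (5/4) x^4 + (3/5) x^5 + O(x^6).

a_0 = 2; a_1 = 3; a_2 = -3; a_3 = -2; a_4 = 5/4; a_5 = 3/5


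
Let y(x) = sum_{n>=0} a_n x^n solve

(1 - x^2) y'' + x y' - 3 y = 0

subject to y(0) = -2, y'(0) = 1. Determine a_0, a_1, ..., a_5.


Ansatz: y(x) = sum_{n>=0} a_n x^n, so y'(x) = sum_{n>=1} n a_n x^(n-1) and y''(x) = sum_{n>=2} n(n-1) a_n x^(n-2).
Substitute into P(x) y'' + Q(x) y' + R(x) y = 0 with P(x) = 1 - x^2, Q(x) = x, R(x) = -3, and match powers of x.
Initial conditions: a_0 = -2, a_1 = 1.
Setting the coefficient of each power of x to zero and solving order by order (substituting the coefficients already found):
  x^0: 2 a_2 - 3 a_0 = 0  ->  2 a_2 = 3 a_0 = -6  ->  a_2 = -3
  x^1: 6 a_3 - 2 a_1 = 0  ->  6 a_3 = 2 a_1 = 2  ->  a_3 = 1/3
  x^2: 12 a_4 - 3 a_2 = 0  ->  12 a_4 = 3 a_2 = -9  ->  a_4 = -3/4
  x^3: 20 a_5 - 6 a_3 = 0  ->  20 a_5 = 6 a_3 = 2  ->  a_5 = 1/10
Truncated series: y(x) = -2 + x - 3 x^2 + (1/3) x^3 - (3/4) x^4 + (1/10) x^5 + O(x^6).

a_0 = -2; a_1 = 1; a_2 = -3; a_3 = 1/3; a_4 = -3/4; a_5 = 1/10


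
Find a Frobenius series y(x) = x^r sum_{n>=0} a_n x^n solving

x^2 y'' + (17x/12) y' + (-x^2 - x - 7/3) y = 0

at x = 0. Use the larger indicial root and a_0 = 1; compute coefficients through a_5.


Write in Frobenius form y'' + (p(x)/x) y' + (q(x)/x^2) y = 0:
  p(x) = 17/12,  q(x) = -x^2 - x - 7/3.
Indicial equation: r(r-1) + (17/12) r + (-7/3) = 0 -> roots r_1 = 4/3, r_2 = -7/4.
Take r = r_1 = 4/3. Let y(x) = x^r sum_{n>=0} a_n x^n with a_0 = 1.
Substitute y = x^r sum a_n x^n and match x^{r+n}. The recurrence is
  D(n) a_n - 1 a_{n-1} - 1 a_{n-2} = 0,  where D(n) = (r+n)(r+n-1) + (17/12)(r+n) + (-7/3).
  a_n = [1 a_{n-1} + 1 a_{n-2}] / D(n).
Since the indicial polynomial factors as (r - r_1)(r - r_2), D(n) = (r_1 + n - r_1)(r_1 + n - r_2) = n(n + 37/12).
Evaluating step by step (a_0 = 1):
  n = 1: D(1) = 1(1 + 37/12) = 49/12; numerator = 1(1) = 1; a_1 = (1)/(49/12) = 12/49
  n = 2: D(2) = 2(2 + 37/12) = 61/6; numerator = 1(12/49) + 1(1) = 61/49; a_2 = (61/49)/(61/6) = 6/49
  n = 3: D(3) = 3(3 + 37/12) = 73/4; numerator = 1(6/49) + 1(12/49) = 18/49; a_3 = (18/49)/(73/4) = 72/3577
  n = 4: D(4) = 4(4 + 37/12) = 85/3; numerator = 1(72/3577) + 1(6/49) = 510/3577; a_4 = (510/3577)/(85/3) = 18/3577
  n = 5: D(5) = 5(5 + 37/12) = 485/12; numerator = 1(18/3577) + 1(72/3577) = 90/3577; a_5 = (90/3577)/(485/12) = 216/346969

r = 4/3; a_0 = 1; a_1 = 12/49; a_2 = 6/49; a_3 = 72/3577; a_4 = 18/3577; a_5 = 216/346969


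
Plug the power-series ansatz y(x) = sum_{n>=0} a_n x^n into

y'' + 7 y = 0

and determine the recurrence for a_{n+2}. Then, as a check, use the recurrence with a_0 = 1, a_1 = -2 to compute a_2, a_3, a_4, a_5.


Substitute y = sum_n a_n x^n into y'' + (const) y = 0.
y''(x) = sum_{n>=0} (n+2)(n+1) a_{n+2} x^n.
The ODE becomes sum_n [(n+2)(n+1) a_{n+2} + 7 a_n] x^n = 0.
Setting each coefficient to zero gives the recurrence:
  (n+2)(n+1) a_{n+2} + 7 a_n = 0,
  a_{n+2} = -7 / ((n+1)(n+2)) a_n.

Check with a_0 = 1, a_1 = -2 (apply the recurrence for n = 0, 1, 2, 3): a_0 = 1, a_1 = -2, a_2 = -7/2, a_3 = 7/3, a_4 = 49/24, a_5 = -49/60.

a_{n+2} = -7/((n+1)(n+2)) * a_n; check: a_0 = 1, a_1 = -2, a_2 = -7/2, a_3 = 7/3, a_4 = 49/24, a_5 = -49/60


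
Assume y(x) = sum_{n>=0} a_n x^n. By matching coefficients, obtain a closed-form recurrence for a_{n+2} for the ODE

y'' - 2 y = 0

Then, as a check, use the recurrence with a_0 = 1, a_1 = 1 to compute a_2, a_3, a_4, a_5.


Substitute y = sum_n a_n x^n into y'' + (const) y = 0.
y''(x) = sum_{n>=0} (n+2)(n+1) a_{n+2} x^n.
The ODE becomes sum_n [(n+2)(n+1) a_{n+2} - 2 a_n] x^n = 0.
Setting each coefficient to zero gives the recurrence:
  (n+2)(n+1) a_{n+2} - 2 a_n = 0,
  a_{n+2} = 2 / ((n+1)(n+2)) a_n.

Check with a_0 = 1, a_1 = 1 (apply the recurrence for n = 0, 1, 2, 3): a_0 = 1, a_1 = 1, a_2 = 1, a_3 = 1/3, a_4 = 1/6, a_5 = 1/30.

a_{n+2} = 2/((n+1)(n+2)) * a_n; check: a_0 = 1, a_1 = 1, a_2 = 1, a_3 = 1/3, a_4 = 1/6, a_5 = 1/30


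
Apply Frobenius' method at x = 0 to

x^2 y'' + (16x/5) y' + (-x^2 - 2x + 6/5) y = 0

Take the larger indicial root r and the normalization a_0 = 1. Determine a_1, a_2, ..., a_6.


Write in Frobenius form y'' + (p(x)/x) y' + (q(x)/x^2) y = 0:
  p(x) = 16/5,  q(x) = -x^2 - 2x + 6/5.
Indicial equation: r(r-1) + (16/5) r + (6/5) = 0 -> roots r_1 = -1, r_2 = -6/5.
Take r = r_1 = -1. Let y(x) = x^r sum_{n>=0} a_n x^n with a_0 = 1.
Substitute y = x^r sum a_n x^n and match x^{r+n}. The recurrence is
  D(n) a_n - 2 a_{n-1} - 1 a_{n-2} = 0,  where D(n) = (r+n)(r+n-1) + (16/5)(r+n) + (6/5).
  a_n = [2 a_{n-1} + 1 a_{n-2}] / D(n).
Since the indicial polynomial factors as (r - r_1)(r - r_2), D(n) = (r_1 + n - r_1)(r_1 + n - r_2) = n(n + 1/5).
Evaluating step by step (a_0 = 1):
  n = 1: D(1) = 1(1 + 1/5) = 6/5; numerator = 2(1) = 2; a_1 = (2)/(6/5) = 5/3
  n = 2: D(2) = 2(2 + 1/5) = 22/5; numerator = 2(5/3) + 1(1) = 13/3; a_2 = (13/3)/(22/5) = 65/66
  n = 3: D(3) = 3(3 + 1/5) = 48/5; numerator = 2(65/66) + 1(5/3) = 40/11; a_3 = (40/11)/(48/5) = 25/66
  n = 4: D(4) = 4(4 + 1/5) = 84/5; numerator = 2(25/66) + 1(65/66) = 115/66; a_4 = (115/66)/(84/5) = 575/5544
  n = 5: D(5) = 5(5 + 1/5) = 26; numerator = 2(575/5544) + 1(25/66) = 1625/2772; a_5 = (1625/2772)/(26) = 125/5544
  n = 6: D(6) = 6(6 + 1/5) = 186/5; numerator = 2(125/5544) + 1(575/5544) = 25/168; a_6 = (25/168)/(186/5) = 125/31248

r = -1; a_0 = 1; a_1 = 5/3; a_2 = 65/66; a_3 = 25/66; a_4 = 575/5544; a_5 = 125/5544; a_6 = 125/31248


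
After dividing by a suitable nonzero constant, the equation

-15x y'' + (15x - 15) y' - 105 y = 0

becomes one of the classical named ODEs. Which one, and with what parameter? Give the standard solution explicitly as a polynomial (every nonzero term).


All three coefficients share the factor -15; dividing through by -15 gives  x y'' + (1 - x) y' + 7 y = 0.
This matches the Laguerre equation x y'' + (1 - x) y' + n y = 0 with n = 7; the polynomial solution is L_7(x).
With y = sum_k a_k x^k, matching x^k gives (k+1)k a_{k+1} + (k+1) a_{k+1} - k a_k + n a_k = 0, i.e. (k+1)^2 a_{k+1} = (k - n) a_k = (k - 7) a_k. The right side vanishes at k = 7, so the series terminates at degree 7.
Standard normalization L_n(0) = 1 gives a_0 = 1. Work upward with a_{k+1} = (k - 7) a_k / (k+1)^2:
  a_1 = (0 - 7)(1) / 1^2 = -7/1 = -7
  a_2 = (1 - 7)(-7) / 2^2 = 42/4 = 21/2
  a_3 = (2 - 7)(21/2) / 3^2 = (-105/2)/9 = -35/6
  a_4 = (3 - 7)(-35/6) / 4^2 = (70/3)/16 = 35/24
  a_5 = (4 - 7)(35/24) / 5^2 = (-35/8)/25 = -7/40
  a_6 = (5 - 7)(-7/40) / 6^2 = (7/20)/36 = 7/720
  a_7 = (6 - 7)(7/720) / 7^2 = (-7/720)/49 = -1/5040
Hence L_7(x) = -x^7/5040 + 7 x^6/720 - 7 x^5/40 + 35 x^4/24 - 35 x^3/6 + 21 x^2/2 - 7 x + 1.

L_7(x); series = -x^7/5040 + 7 x^6/720 - 7 x^5/40 + 35 x^4/24 - 35 x^3/6 + 21 x^2/2 - 7 x + 1


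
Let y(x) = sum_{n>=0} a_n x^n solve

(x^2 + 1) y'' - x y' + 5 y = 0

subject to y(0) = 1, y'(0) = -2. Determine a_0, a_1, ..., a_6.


Ansatz: y(x) = sum_{n>=0} a_n x^n, so y'(x) = sum_{n>=1} n a_n x^(n-1) and y''(x) = sum_{n>=2} n(n-1) a_n x^(n-2).
Substitute into P(x) y'' + Q(x) y' + R(x) y = 0 with P(x) = x^2 + 1, Q(x) = -x, R(x) = 5, and match powers of x.
Initial conditions: a_0 = 1, a_1 = -2.
Setting the coefficient of each power of x to zero and solving order by order (substituting the coefficients already found):
  x^0: 2 a_2 + 5 a_0 = 0  ->  2 a_2 = -5 a_0 = -5  ->  a_2 = -5/2
  x^1: 6 a_3 + 4 a_1 = 0  ->  6 a_3 = -4 a_1 = 8  ->  a_3 = 4/3
  x^2: 12 a_4 + 5 a_2 = 0  ->  12 a_4 = -5 a_2 = 25/2  ->  a_4 = 25/24
  x^3: 20 a_5 + 8 a_3 = 0  ->  20 a_5 = -8 a_3 = -32/3  ->  a_5 = -8/15
  x^4: 30 a_6 + 13 a_4 = 0  ->  30 a_6 = -13 a_4 = -325/24  ->  a_6 = -65/144
Truncated series: y(x) = 1 - 2 x - (5/2) x^2 + (4/3) x^3 + (25/24) x^4 - (8/15) x^5 - (65/144) x^6 + O(x^7).

a_0 = 1; a_1 = -2; a_2 = -5/2; a_3 = 4/3; a_4 = 25/24; a_5 = -8/15; a_6 = -65/144


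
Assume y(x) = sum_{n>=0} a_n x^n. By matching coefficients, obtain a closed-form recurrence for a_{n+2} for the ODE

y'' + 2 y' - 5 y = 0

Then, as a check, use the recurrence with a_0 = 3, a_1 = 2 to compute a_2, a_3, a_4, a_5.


Substitute y = sum_n a_n x^n.
y''(x) has coefficient (n+2)(n+1) a_{n+2} at x^n;
2 y'(x) has coefficient 2 (n+1) a_{n+1} at x^n;
-5 y(x) has coefficient -5 a_n at x^n.
Matching x^n: (n+2)(n+1) a_{n+2} + 2 (n+1) a_{n+1} - 5 a_n = 0.
Thus a_{n+2} = [-2 (n+1) a_{n+1} + 5 a_n] / ((n+1)(n+2)).

Check with a_0 = 3, a_1 = 2 (apply the recurrence for n = 0, 1, 2, 3): a_0 = 3, a_1 = 2, a_2 = 11/2, a_3 = -2, a_4 = 79/24, a_5 = -109/60.

a_(n+2) = [-2 (n+1) a_(n+1) + 5 a_n] / ((n+1)(n+2)); check: a_0 = 3, a_1 = 2, a_2 = 11/2, a_3 = -2, a_4 = 79/24, a_5 = -109/60


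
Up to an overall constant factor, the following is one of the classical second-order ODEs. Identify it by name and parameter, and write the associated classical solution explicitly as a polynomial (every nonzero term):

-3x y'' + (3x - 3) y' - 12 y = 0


All three coefficients share the factor -3; dividing through by -3 gives  x y'' + (1 - x) y' + 4 y = 0.
This matches the Laguerre equation x y'' + (1 - x) y' + n y = 0 with n = 4; the polynomial solution is L_4(x).
With y = sum_k a_k x^k, matching x^k gives (k+1)k a_{k+1} + (k+1) a_{k+1} - k a_k + n a_k = 0, i.e. (k+1)^2 a_{k+1} = (k - n) a_k = (k - 4) a_k. The right side vanishes at k = 4, so the series terminates at degree 4.
Standard normalization L_n(0) = 1 gives a_0 = 1. Work upward with a_{k+1} = (k - 4) a_k / (k+1)^2:
  a_1 = (0 - 4)(1) / 1^2 = -4/1 = -4
  a_2 = (1 - 4)(-4) / 2^2 = 12/4 = 3
  a_3 = (2 - 4)(3) / 3^2 = -6/9 = -2/3
  a_4 = (3 - 4)(-2/3) / 4^2 = (2/3)/16 = 1/24
Hence L_4(x) = x^4/24 - 2 x^3/3 + 3 x^2 - 4 x + 1.

L_4(x); series = x^4/24 - 2 x^3/3 + 3 x^2 - 4 x + 1


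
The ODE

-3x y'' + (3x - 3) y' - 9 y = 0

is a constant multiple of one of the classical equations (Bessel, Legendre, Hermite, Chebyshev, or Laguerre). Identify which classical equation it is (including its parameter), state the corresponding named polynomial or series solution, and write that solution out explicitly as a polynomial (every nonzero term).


All three coefficients share the factor -3; dividing through by -3 gives  x y'' + (1 - x) y' + 3 y = 0.
This matches the Laguerre equation x y'' + (1 - x) y' + n y = 0 with n = 3; the polynomial solution is L_3(x).
With y = sum_k a_k x^k, matching x^k gives (k+1)k a_{k+1} + (k+1) a_{k+1} - k a_k + n a_k = 0, i.e. (k+1)^2 a_{k+1} = (k - n) a_k = (k - 3) a_k. The right side vanishes at k = 3, so the series terminates at degree 3.
Standard normalization L_n(0) = 1 gives a_0 = 1. Work upward with a_{k+1} = (k - 3) a_k / (k+1)^2:
  a_1 = (0 - 3)(1) / 1^2 = -3/1 = -3
  a_2 = (1 - 3)(-3) / 2^2 = 6/4 = 3/2
  a_3 = (2 - 3)(3/2) / 3^2 = (-3/2)/9 = -1/6
Hence L_3(x) = -x^3/6 + 3 x^2/2 - 3 x + 1.

L_3(x); series = -x^3/6 + 3 x^2/2 - 3 x + 1


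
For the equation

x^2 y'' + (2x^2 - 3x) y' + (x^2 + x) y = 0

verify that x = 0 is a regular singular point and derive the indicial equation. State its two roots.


Divide by x^2 to reach normal form y'' + P_1(x) y' + P_2(x) y = 0 with P_1(x) = 2 - 3/x and P_2(x) = 1 + 1/x.
x = 0 is a singular point because the y'-coefficient 2 - 3/x has a pole at x = 0 and the y-coefficient 1 + 1/x has a pole at x = 0.
It is a regular singular point because x P_1(x) = p(x) = 2x - 3 and x^2 P_2(x) = q(x) = x^2 + x are polynomials, hence analytic at x = 0.
p(0) = -3,  q(0) = 0.
Indicial equation: r(r-1) + p(0) r + q(0) = 0, i.e. r^2 + (p(0) - 1) r + q(0) = 0, i.e. r^2 - 4 r = 0.
Discriminant: (-4)^2 - 4(0) = 16, so r = (4 ± 4)/2.
Solving: r_1 = 4, r_2 = 0.

indicial: r^2 - 4 r = 0; roots r_1 = 4, r_2 = 0


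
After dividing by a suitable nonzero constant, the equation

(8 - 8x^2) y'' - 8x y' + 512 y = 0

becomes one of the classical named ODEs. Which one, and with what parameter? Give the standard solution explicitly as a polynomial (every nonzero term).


All three coefficients share the factor 8; dividing through by 8 gives  (1 - x^2) y'' - x y' + 64 y = 0.
This matches the Chebyshev equation (1 - x^2) y'' - x y' + n^2 y = 0 (note the -x y' term, not -2x y') with n^2 = 64, so n = 8; the polynomial solution is T_8(x).
With y = sum_k a_k x^k, matching x^k gives (k+2)(k+1) a_{k+2} = (k^2 - n^2) a_k = (k - 8)(k + 8) a_k. The right side vanishes at k = 8, so the series with the parity of 8 terminates at degree 8.
Standard normalization: leading coefficient of T_n is 2^(n-1), so a_8 = 2^7 = 128. Work downward with a_k = (k+1)(k+2) a_{k+2} / ((k - 8)(k + 8)):
  a_6 = (7)(8)(128) / ((6 - 8)(6 + 8)) = 7168/(-28) = -256
  a_4 = (5)(6)(-256) / ((4 - 8)(4 + 8)) = -7680/(-48) = 160
  a_2 = (3)(4)(160) / ((2 - 8)(2 + 8)) = 1920/(-60) = -32
  a_0 = (1)(2)(-32) / ((0 - 8)(0 + 8)) = -64/(-64) = 1
Hence T_8(x) = 128 x^8 - 256 x^6 + 160 x^4 - 32 x^2 + 1.

T_8(x); series = 128 x^8 - 256 x^6 + 160 x^4 - 32 x^2 + 1


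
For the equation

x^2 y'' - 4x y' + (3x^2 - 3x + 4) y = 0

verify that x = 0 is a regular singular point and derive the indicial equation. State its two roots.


Divide by x^2 to reach normal form y'' + P_1(x) y' + P_2(x) y = 0 with P_1(x) = -4/x and P_2(x) = 3 - 3/x + 4/x^2.
x = 0 is a singular point because the y'-coefficient -4/x has a pole at x = 0 and the y-coefficient 3 - 3/x + 4/x^2 has a pole at x = 0.
It is a regular singular point because x P_1(x) = p(x) = -4 and x^2 P_2(x) = q(x) = 3x^2 - 3x + 4 are polynomials, hence analytic at x = 0.
p(0) = -4,  q(0) = 4.
Indicial equation: r(r-1) + p(0) r + q(0) = 0, i.e. r^2 + (p(0) - 1) r + q(0) = 0, i.e. r^2 - 5 r + 4 = 0.
Discriminant: (-5)^2 - 4(4) = 9, so r = (5 ± 3)/2.
Solving: r_1 = 4, r_2 = 1.

indicial: r^2 - 5 r + 4 = 0; roots r_1 = 4, r_2 = 1


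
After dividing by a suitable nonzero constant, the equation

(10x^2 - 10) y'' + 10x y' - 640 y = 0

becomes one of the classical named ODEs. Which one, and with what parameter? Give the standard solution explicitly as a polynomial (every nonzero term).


All three coefficients share the factor -10; dividing through by -10 gives  (1 - x^2) y'' - x y' + 64 y = 0.
This matches the Chebyshev equation (1 - x^2) y'' - x y' + n^2 y = 0 (note the -x y' term, not -2x y') with n^2 = 64, so n = 8; the polynomial solution is T_8(x).
With y = sum_k a_k x^k, matching x^k gives (k+2)(k+1) a_{k+2} = (k^2 - n^2) a_k = (k - 8)(k + 8) a_k. The right side vanishes at k = 8, so the series with the parity of 8 terminates at degree 8.
Standard normalization: leading coefficient of T_n is 2^(n-1), so a_8 = 2^7 = 128. Work downward with a_k = (k+1)(k+2) a_{k+2} / ((k - 8)(k + 8)):
  a_6 = (7)(8)(128) / ((6 - 8)(6 + 8)) = 7168/(-28) = -256
  a_4 = (5)(6)(-256) / ((4 - 8)(4 + 8)) = -7680/(-48) = 160
  a_2 = (3)(4)(160) / ((2 - 8)(2 + 8)) = 1920/(-60) = -32
  a_0 = (1)(2)(-32) / ((0 - 8)(0 + 8)) = -64/(-64) = 1
Hence T_8(x) = 128 x^8 - 256 x^6 + 160 x^4 - 32 x^2 + 1.

T_8(x); series = 128 x^8 - 256 x^6 + 160 x^4 - 32 x^2 + 1


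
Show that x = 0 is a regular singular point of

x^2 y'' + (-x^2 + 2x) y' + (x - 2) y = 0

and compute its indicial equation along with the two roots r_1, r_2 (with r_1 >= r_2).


Divide by x^2 to reach normal form y'' + P_1(x) y' + P_2(x) y = 0 with P_1(x) = -1 + 2/x and P_2(x) = 1/x - 2/x^2.
x = 0 is a singular point because the y'-coefficient -1 + 2/x has a pole at x = 0 and the y-coefficient 1/x - 2/x^2 has a pole at x = 0.
It is a regular singular point because x P_1(x) = p(x) = 2 - x and x^2 P_2(x) = q(x) = x - 2 are polynomials, hence analytic at x = 0.
p(0) = 2,  q(0) = -2.
Indicial equation: r(r-1) + p(0) r + q(0) = 0, i.e. r^2 + (p(0) - 1) r + q(0) = 0, i.e. r^2 + 1 r - 2 = 0.
Discriminant: (1)^2 - 4(-2) = 9, so r = (-1 ± 3)/2.
Solving: r_1 = 1, r_2 = -2.

indicial: r^2 + 1 r - 2 = 0; roots r_1 = 1, r_2 = -2


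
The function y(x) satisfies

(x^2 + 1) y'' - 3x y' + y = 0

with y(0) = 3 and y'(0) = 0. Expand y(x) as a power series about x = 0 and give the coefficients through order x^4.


Ansatz: y(x) = sum_{n>=0} a_n x^n, so y'(x) = sum_{n>=1} n a_n x^(n-1) and y''(x) = sum_{n>=2} n(n-1) a_n x^(n-2).
Substitute into P(x) y'' + Q(x) y' + R(x) y = 0 with P(x) = x^2 + 1, Q(x) = -3x, R(x) = 1, and match powers of x.
Initial conditions: a_0 = 3, a_1 = 0.
Setting the coefficient of each power of x to zero and solving order by order (substituting the coefficients already found):
  x^0: 2 a_2 + a_0 = 0  ->  2 a_2 = -a_0 = -3  ->  a_2 = -3/2
  x^1: 6 a_3 - 2 a_1 = 0  ->  6 a_3 = 2 a_1 = 0  ->  a_3 = 0
  x^2: 12 a_4 - 3 a_2 = 0  ->  12 a_4 = 3 a_2 = -9/2  ->  a_4 = -3/8
Truncated series: y(x) = 3 - (3/2) x^2 - (3/8) x^4 + O(x^5).

a_0 = 3; a_1 = 0; a_2 = -3/2; a_3 = 0; a_4 = -3/8


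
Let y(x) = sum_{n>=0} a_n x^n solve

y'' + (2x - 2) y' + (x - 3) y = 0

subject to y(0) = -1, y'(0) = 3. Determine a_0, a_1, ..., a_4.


Ansatz: y(x) = sum_{n>=0} a_n x^n, so y'(x) = sum_{n>=1} n a_n x^(n-1) and y''(x) = sum_{n>=2} n(n-1) a_n x^(n-2).
Substitute into P(x) y'' + Q(x) y' + R(x) y = 0 with P(x) = 1, Q(x) = 2x - 2, R(x) = x - 3, and match powers of x.
Initial conditions: a_0 = -1, a_1 = 3.
Setting the coefficient of each power of x to zero and solving order by order (substituting the coefficients already found):
  x^0: 2 a_2 - 2 a_1 - 3 a_0 = 0  ->  2 a_2 = 2 a_1 + 3 a_0 = 3  ->  a_2 = 3/2
  x^1: 6 a_3 - 4 a_2 - a_1 + a_0 = 0  ->  6 a_3 = 4 a_2 + a_1 - a_0 = 10  ->  a_3 = 5/3
  x^2: 12 a_4 - 6 a_3 + a_2 + a_1 = 0  ->  12 a_4 = 6 a_3 - a_2 - a_1 = 11/2  ->  a_4 = 11/24
Truncated series: y(x) = -1 + 3 x + (3/2) x^2 + (5/3) x^3 + (11/24) x^4 + O(x^5).

a_0 = -1; a_1 = 3; a_2 = 3/2; a_3 = 5/3; a_4 = 11/24


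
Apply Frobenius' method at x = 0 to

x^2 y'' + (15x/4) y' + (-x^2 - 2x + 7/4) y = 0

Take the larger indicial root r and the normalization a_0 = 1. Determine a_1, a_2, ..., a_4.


Write in Frobenius form y'' + (p(x)/x) y' + (q(x)/x^2) y = 0:
  p(x) = 15/4,  q(x) = -x^2 - 2x + 7/4.
Indicial equation: r(r-1) + (15/4) r + (7/4) = 0 -> roots r_1 = -1, r_2 = -7/4.
Take r = r_1 = -1. Let y(x) = x^r sum_{n>=0} a_n x^n with a_0 = 1.
Substitute y = x^r sum a_n x^n and match x^{r+n}. The recurrence is
  D(n) a_n - 2 a_{n-1} - 1 a_{n-2} = 0,  where D(n) = (r+n)(r+n-1) + (15/4)(r+n) + (7/4).
  a_n = [2 a_{n-1} + 1 a_{n-2}] / D(n).
Since the indicial polynomial factors as (r - r_1)(r - r_2), D(n) = (r_1 + n - r_1)(r_1 + n - r_2) = n(n + 3/4).
Evaluating step by step (a_0 = 1):
  n = 1: D(1) = 1(1 + 3/4) = 7/4; numerator = 2(1) = 2; a_1 = (2)/(7/4) = 8/7
  n = 2: D(2) = 2(2 + 3/4) = 11/2; numerator = 2(8/7) + 1(1) = 23/7; a_2 = (23/7)/(11/2) = 46/77
  n = 3: D(3) = 3(3 + 3/4) = 45/4; numerator = 2(46/77) + 1(8/7) = 180/77; a_3 = (180/77)/(45/4) = 16/77
  n = 4: D(4) = 4(4 + 3/4) = 19; numerator = 2(16/77) + 1(46/77) = 78/77; a_4 = (78/77)/(19) = 78/1463

r = -1; a_0 = 1; a_1 = 8/7; a_2 = 46/77; a_3 = 16/77; a_4 = 78/1463
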